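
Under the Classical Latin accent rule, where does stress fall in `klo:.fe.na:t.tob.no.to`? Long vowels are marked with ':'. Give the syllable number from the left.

4

Classical Latin: stress the penult if heavy (long vowel or closed), else the antepenult.
Weights: 4 tob H, 5 no L, 6 to L.
The penult (syllable 5, no) is light, so stress falls on the antepenult (syllable 4, tob).
Stress on syllable 4: klo:.fe.na:t.ˈtob.no.to.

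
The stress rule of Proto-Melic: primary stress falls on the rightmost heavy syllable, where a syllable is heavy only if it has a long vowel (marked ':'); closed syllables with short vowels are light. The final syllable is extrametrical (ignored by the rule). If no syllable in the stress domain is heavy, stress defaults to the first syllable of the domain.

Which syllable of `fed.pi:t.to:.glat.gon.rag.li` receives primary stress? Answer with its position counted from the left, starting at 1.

The final syllable (7, li) is extrametrical; the stress domain is syllables 1–6.
Weights: 1 fed L, 2 pi:t H, 3 to: H, 4 glat L, 5 gon L, 6 rag L.
Heavy syllables in the domain: 2, 3. The rightmost is syllable 3 (to:).
Primary stress: syllable 3 → fed.pi:t.ˈto:.glat.gon.rag.li.

3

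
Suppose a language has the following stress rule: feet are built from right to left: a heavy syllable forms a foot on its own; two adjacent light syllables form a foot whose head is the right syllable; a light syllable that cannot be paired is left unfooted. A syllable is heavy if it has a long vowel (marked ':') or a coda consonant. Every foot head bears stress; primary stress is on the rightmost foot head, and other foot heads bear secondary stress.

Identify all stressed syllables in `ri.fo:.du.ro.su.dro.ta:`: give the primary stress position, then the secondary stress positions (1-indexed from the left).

Weights: 1 ri L, 2 fo: H, 3 du L, 4 ro L, 5 su L, 6 dro L, 7 ta: H.
Parse right to left (heavy = foot alone; LL = one foot; stranded L unfooted): ri (ˈfo:) (du.ˈro) (su.ˈdro) (ˈta:).
Foot heads: 2, 4, 6, 7.
Primary stress on the rightmost head = syllable 7.
Secondary stress on 2, 4, 6: ri.ˌfo:.du.ˌro.su.ˌdro.ˈta:.

primary 7, secondary 2, 4, 6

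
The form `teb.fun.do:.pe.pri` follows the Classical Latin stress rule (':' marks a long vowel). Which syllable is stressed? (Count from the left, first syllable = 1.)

3

Classical Latin: stress the penult if heavy (long vowel or closed), else the antepenult.
Weights: 3 do: H, 4 pe L, 5 pri L.
The penult (syllable 4, pe) is light, so stress falls on the antepenult (syllable 3, do:).
Stress on syllable 3: teb.fun.ˈdo:.pe.pri.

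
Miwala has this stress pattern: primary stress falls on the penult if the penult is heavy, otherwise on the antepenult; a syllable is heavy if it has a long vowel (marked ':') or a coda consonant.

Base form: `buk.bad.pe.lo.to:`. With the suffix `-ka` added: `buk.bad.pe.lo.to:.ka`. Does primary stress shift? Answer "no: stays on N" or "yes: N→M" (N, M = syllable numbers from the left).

Base `buk.bad.pe.lo.to:` (5 syllables):
  Weights: 3 pe L, 4 lo L, 5 to: H.
  The penult (syllable 4, lo) is light, so stress falls on the antepenult (syllable 3, pe).
  → primary stress on syllable 3.
Suffixed `buk.bad.pe.lo.to:.ka` (6 syllables):
  Weights: 4 lo L, 5 to: H, 6 ka L.
  The penult (syllable 5, to:) is heavy, so it takes stress.
  → primary stress on syllable 5.

yes: 3→5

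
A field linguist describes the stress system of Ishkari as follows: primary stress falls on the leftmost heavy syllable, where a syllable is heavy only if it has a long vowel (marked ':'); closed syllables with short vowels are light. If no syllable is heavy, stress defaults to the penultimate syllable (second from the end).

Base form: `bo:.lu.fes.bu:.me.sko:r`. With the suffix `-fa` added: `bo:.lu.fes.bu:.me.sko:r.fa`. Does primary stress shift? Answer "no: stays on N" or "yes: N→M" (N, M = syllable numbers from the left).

no: stays on 1

Base `bo:.lu.fes.bu:.me.sko:r` (6 syllables):
  Weights: 1 bo: H, 2 lu L, 3 fes L, 4 bu: H, 5 me L, 6 sko:r H.
  Heavy syllables in the domain: 1, 4, 6. The leftmost is syllable 1 (bo:).
  → primary stress on syllable 1.
Suffixed `bo:.lu.fes.bu:.me.sko:r.fa` (7 syllables):
  Weights: 1 bo: H, 2 lu L, 3 fes L, 4 bu: H, 5 me L, 6 sko:r H, 7 fa L.
  Heavy syllables in the domain: 1, 4, 6. The leftmost is syllable 1 (bo:).
  → primary stress on syllable 1.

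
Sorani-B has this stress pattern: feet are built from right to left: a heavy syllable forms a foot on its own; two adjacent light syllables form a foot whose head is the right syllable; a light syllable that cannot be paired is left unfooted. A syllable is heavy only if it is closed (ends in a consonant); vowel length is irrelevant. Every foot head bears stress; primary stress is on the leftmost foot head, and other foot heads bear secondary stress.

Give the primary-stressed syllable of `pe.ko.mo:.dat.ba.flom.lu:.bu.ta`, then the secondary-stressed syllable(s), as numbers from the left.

Weights: 1 pe L, 2 ko L, 3 mo: L, 4 dat H, 5 ba L, 6 flom H, 7 lu: L, 8 bu L, 9 ta L.
Parse right to left (heavy = foot alone; LL = one foot; stranded L unfooted): pe (ko.ˈmo:) (ˈdat) ba (ˈflom) lu: (bu.ˈta).
Foot heads: 3, 4, 6, 9.
Primary stress on the leftmost head = syllable 3.
Secondary stress on 4, 6, 9: pe.ko.ˈmo:.ˌdat.ba.ˌflom.lu:.bu.ˌta.

primary 3, secondary 4, 6, 9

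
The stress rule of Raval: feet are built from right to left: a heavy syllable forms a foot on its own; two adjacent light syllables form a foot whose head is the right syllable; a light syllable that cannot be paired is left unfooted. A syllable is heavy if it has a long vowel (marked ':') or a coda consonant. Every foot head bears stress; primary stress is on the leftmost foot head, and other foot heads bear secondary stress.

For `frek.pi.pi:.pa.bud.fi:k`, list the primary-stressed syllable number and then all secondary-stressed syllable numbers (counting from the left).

primary 1, secondary 3, 5, 6

Weights: 1 frek H, 2 pi L, 3 pi: H, 4 pa L, 5 bud H, 6 fi:k H.
Parse right to left (heavy = foot alone; LL = one foot; stranded L unfooted): (ˈfrek) pi (ˈpi:) pa (ˈbud) (ˈfi:k).
Foot heads: 1, 3, 5, 6.
Primary stress on the leftmost head = syllable 1.
Secondary stress on 3, 5, 6: ˈfrek.pi.ˌpi:.pa.ˌbud.ˌfi:k.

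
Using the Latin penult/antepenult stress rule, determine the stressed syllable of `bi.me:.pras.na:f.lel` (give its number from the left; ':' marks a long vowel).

Classical Latin: stress the penult if heavy (long vowel or closed), else the antepenult.
Weights: 3 pras H, 4 na:f H, 5 lel H.
The penult (syllable 4, na:f) is heavy, so it takes stress.
Stress on syllable 4: bi.me:.pras.ˈna:f.lel.

4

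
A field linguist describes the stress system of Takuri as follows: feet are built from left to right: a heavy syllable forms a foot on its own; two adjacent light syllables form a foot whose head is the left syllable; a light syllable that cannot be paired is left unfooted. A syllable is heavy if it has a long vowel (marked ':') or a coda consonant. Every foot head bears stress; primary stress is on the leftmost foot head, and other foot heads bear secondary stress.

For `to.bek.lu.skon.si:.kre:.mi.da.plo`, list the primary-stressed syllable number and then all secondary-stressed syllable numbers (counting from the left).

primary 2, secondary 4, 5, 6, 7

Weights: 1 to L, 2 bek H, 3 lu L, 4 skon H, 5 si: H, 6 kre: H, 7 mi L, 8 da L, 9 plo L.
Parse left to right (heavy = foot alone; LL = one foot; stranded L unfooted): to (ˈbek) lu (ˈskon) (ˈsi:) (ˈkre:) (ˈmi.da) plo.
Foot heads: 2, 4, 5, 6, 7.
Primary stress on the leftmost head = syllable 2.
Secondary stress on 4, 5, 6, 7: to.ˈbek.lu.ˌskon.ˌsi:.ˌkre:.ˌmi.da.plo.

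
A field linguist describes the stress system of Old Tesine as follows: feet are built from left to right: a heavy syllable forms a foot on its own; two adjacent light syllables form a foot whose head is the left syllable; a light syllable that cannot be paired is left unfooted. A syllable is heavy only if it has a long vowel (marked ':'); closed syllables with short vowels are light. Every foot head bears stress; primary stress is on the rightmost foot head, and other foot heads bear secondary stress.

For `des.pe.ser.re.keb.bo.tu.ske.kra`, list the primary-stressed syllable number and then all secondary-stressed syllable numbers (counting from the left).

primary 7, secondary 1, 3, 5

Weights: 1 des L, 2 pe L, 3 ser L, 4 re L, 5 keb L, 6 bo L, 7 tu L, 8 ske L, 9 kra L.
Parse left to right (heavy = foot alone; LL = one foot; stranded L unfooted): (ˈdes.pe) (ˈser.re) (ˈkeb.bo) (ˈtu.ske) kra.
Foot heads: 1, 3, 5, 7.
Primary stress on the rightmost head = syllable 7.
Secondary stress on 1, 3, 5: ˌdes.pe.ˌser.re.ˌkeb.bo.ˈtu.ske.kra.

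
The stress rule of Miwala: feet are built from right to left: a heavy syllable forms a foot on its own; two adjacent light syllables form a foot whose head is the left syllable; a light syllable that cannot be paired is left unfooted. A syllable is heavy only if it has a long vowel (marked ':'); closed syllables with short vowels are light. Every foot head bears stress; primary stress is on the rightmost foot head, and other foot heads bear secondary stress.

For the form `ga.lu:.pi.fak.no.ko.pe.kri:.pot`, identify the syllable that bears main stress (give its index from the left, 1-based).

8

Weights: 1 ga L, 2 lu: H, 3 pi L, 4 fak L, 5 no L, 6 ko L, 7 pe L, 8 kri: H, 9 pot L.
Parse right to left (heavy = foot alone; LL = one foot; stranded L unfooted): ga (ˈlu:) pi (ˈfak.no) (ˈko.pe) (ˈkri:) pot.
Foot heads: 2, 4, 6, 8.
Primary stress on the rightmost head = syllable 8.
Primary stress: syllable 8 → ga.lu:.pi.fak.no.ko.pe.ˈkri:.pot.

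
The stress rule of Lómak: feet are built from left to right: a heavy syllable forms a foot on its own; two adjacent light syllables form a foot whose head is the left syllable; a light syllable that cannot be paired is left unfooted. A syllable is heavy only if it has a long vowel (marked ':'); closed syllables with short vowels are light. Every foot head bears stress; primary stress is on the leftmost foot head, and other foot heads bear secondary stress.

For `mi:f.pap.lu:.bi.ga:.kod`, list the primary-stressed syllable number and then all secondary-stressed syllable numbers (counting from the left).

primary 1, secondary 3, 5

Weights: 1 mi:f H, 2 pap L, 3 lu: H, 4 bi L, 5 ga: H, 6 kod L.
Parse left to right (heavy = foot alone; LL = one foot; stranded L unfooted): (ˈmi:f) pap (ˈlu:) bi (ˈga:) kod.
Foot heads: 1, 3, 5.
Primary stress on the leftmost head = syllable 1.
Secondary stress on 3, 5: ˈmi:f.pap.ˌlu:.bi.ˌga:.kod.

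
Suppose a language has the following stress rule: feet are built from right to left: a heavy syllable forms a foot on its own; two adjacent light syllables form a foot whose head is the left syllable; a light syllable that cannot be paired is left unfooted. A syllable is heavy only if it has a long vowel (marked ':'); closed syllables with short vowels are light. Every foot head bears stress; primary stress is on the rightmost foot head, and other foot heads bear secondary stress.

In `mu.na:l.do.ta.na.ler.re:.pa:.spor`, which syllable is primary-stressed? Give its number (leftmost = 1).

Weights: 1 mu L, 2 na:l H, 3 do L, 4 ta L, 5 na L, 6 ler L, 7 re: H, 8 pa: H, 9 spor L.
Parse right to left (heavy = foot alone; LL = one foot; stranded L unfooted): mu (ˈna:l) (ˈdo.ta) (ˈna.ler) (ˈre:) (ˈpa:) spor.
Foot heads: 2, 3, 5, 7, 8.
Primary stress on the rightmost head = syllable 8.
Primary stress: syllable 8 → mu.na:l.do.ta.na.ler.re:.ˈpa:.spor.

8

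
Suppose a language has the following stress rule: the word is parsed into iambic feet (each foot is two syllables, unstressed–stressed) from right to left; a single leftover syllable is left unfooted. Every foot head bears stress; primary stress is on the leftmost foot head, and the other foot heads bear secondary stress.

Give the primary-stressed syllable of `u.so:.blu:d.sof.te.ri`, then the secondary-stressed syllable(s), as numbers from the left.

primary 2, secondary 4, 6

Parse right to left into iambic (σˈσ) feet: (u.ˈso:) (blu:d.ˈsof) (te.ˈri).
Foot heads (stressed positions): 2, 4, 6.
End Rule Leftmost: primary stress on the leftmost head = syllable 2.
Secondary stress on 4, 6: u.ˈso:.blu:d.ˌsof.te.ˌri.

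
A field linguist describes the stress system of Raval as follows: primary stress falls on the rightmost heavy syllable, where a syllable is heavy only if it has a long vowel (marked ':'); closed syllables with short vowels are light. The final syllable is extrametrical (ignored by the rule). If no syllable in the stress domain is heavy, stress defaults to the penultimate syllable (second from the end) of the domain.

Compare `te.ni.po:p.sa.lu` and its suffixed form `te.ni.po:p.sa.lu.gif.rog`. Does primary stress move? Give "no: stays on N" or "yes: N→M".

no: stays on 3

Base `te.ni.po:p.sa.lu` (5 syllables):
  The final syllable (5, lu) is extrametrical; the stress domain is syllables 1–4.
  Weights: 1 te L, 2 ni L, 3 po:p H, 4 sa L.
  Heavy syllables in the domain: 3. The rightmost is syllable 3 (po:p).
  → primary stress on syllable 3.
Suffixed `te.ni.po:p.sa.lu.gif.rog` (7 syllables):
  The final syllable (7, rog) is extrametrical; the stress domain is syllables 1–6.
  Weights: 1 te L, 2 ni L, 3 po:p H, 4 sa L, 5 lu L, 6 gif L.
  Heavy syllables in the domain: 3. The rightmost is syllable 3 (po:p).
  → primary stress on syllable 3.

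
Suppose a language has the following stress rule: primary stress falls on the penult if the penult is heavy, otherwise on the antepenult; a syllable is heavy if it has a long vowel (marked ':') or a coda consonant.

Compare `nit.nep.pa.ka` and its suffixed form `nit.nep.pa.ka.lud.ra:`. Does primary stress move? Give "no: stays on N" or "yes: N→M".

yes: 2→5

Base `nit.nep.pa.ka` (4 syllables):
  Weights: 2 nep H, 3 pa L, 4 ka L.
  The penult (syllable 3, pa) is light, so stress falls on the antepenult (syllable 2, nep).
  → primary stress on syllable 2.
Suffixed `nit.nep.pa.ka.lud.ra:` (6 syllables):
  Weights: 4 ka L, 5 lud H, 6 ra: H.
  The penult (syllable 5, lud) is heavy, so it takes stress.
  → primary stress on syllable 5.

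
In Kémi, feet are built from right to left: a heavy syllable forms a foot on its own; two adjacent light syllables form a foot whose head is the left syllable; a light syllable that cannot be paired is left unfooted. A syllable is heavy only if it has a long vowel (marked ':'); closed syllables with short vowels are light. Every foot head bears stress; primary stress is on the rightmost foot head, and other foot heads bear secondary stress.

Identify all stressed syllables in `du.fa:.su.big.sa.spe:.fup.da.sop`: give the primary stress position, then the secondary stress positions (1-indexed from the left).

primary 8, secondary 2, 4, 6

Weights: 1 du L, 2 fa: H, 3 su L, 4 big L, 5 sa L, 6 spe: H, 7 fup L, 8 da L, 9 sop L.
Parse right to left (heavy = foot alone; LL = one foot; stranded L unfooted): du (ˈfa:) su (ˈbig.sa) (ˈspe:) fup (ˈda.sop).
Foot heads: 2, 4, 6, 8.
Primary stress on the rightmost head = syllable 8.
Secondary stress on 2, 4, 6: du.ˌfa:.su.ˌbig.sa.ˌspe:.fup.ˈda.sop.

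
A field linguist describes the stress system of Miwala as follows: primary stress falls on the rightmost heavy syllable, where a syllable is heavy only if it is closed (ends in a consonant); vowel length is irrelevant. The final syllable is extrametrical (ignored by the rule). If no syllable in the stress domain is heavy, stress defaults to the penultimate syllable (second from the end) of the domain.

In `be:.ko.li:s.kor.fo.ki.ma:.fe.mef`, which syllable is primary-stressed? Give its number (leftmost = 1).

The final syllable (9, mef) is extrametrical; the stress domain is syllables 1–8.
Weights: 1 be: L, 2 ko L, 3 li:s H, 4 kor H, 5 fo L, 6 ki L, 7 ma: L, 8 fe L.
Heavy syllables in the domain: 3, 4. The rightmost is syllable 4 (kor).
Primary stress: syllable 4 → be:.ko.li:s.ˈkor.fo.ki.ma:.fe.mef.

4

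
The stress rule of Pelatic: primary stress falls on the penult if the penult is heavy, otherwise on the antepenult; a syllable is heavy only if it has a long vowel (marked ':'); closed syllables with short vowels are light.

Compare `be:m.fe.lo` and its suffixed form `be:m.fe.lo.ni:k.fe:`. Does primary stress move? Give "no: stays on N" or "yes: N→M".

Base `be:m.fe.lo` (3 syllables):
  Weights: 1 be:m H, 2 fe L, 3 lo L.
  The penult (syllable 2, fe) is light, so stress falls on the antepenult (syllable 1, be:m).
  → primary stress on syllable 1.
Suffixed `be:m.fe.lo.ni:k.fe:` (5 syllables):
  Weights: 3 lo L, 4 ni:k H, 5 fe: H.
  The penult (syllable 4, ni:k) is heavy, so it takes stress.
  → primary stress on syllable 4.

yes: 1→4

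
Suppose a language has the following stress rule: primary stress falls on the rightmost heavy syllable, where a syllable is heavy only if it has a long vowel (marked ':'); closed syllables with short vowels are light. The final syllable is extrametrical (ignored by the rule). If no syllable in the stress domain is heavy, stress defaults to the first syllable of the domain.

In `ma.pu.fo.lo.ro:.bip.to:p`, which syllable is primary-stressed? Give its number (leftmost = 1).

The final syllable (7, to:p) is extrametrical; the stress domain is syllables 1–6.
Weights: 1 ma L, 2 pu L, 3 fo L, 4 lo L, 5 ro: H, 6 bip L.
Heavy syllables in the domain: 5. The rightmost is syllable 5 (ro:).
Primary stress: syllable 5 → ma.pu.fo.lo.ˈro:.bip.to:p.

5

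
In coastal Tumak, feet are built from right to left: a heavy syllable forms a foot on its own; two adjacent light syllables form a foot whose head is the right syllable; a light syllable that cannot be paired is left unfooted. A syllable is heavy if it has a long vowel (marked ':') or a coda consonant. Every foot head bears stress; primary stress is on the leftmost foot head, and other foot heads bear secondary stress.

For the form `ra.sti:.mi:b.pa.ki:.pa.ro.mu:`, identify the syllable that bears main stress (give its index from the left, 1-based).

2

Weights: 1 ra L, 2 sti: H, 3 mi:b H, 4 pa L, 5 ki: H, 6 pa L, 7 ro L, 8 mu: H.
Parse right to left (heavy = foot alone; LL = one foot; stranded L unfooted): ra (ˈsti:) (ˈmi:b) pa (ˈki:) (pa.ˈro) (ˈmu:).
Foot heads: 2, 3, 5, 7, 8.
Primary stress on the leftmost head = syllable 2.
Primary stress: syllable 2 → ra.ˈsti:.mi:b.pa.ki:.pa.ro.mu:.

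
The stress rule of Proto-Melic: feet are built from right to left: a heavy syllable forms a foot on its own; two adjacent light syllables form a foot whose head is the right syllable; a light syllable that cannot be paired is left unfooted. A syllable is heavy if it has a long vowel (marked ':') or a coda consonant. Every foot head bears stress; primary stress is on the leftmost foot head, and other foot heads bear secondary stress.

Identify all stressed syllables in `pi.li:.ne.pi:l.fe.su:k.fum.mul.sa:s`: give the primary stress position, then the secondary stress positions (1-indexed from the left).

primary 2, secondary 4, 6, 7, 8, 9

Weights: 1 pi L, 2 li: H, 3 ne L, 4 pi:l H, 5 fe L, 6 su:k H, 7 fum H, 8 mul H, 9 sa:s H.
Parse right to left (heavy = foot alone; LL = one foot; stranded L unfooted): pi (ˈli:) ne (ˈpi:l) fe (ˈsu:k) (ˈfum) (ˈmul) (ˈsa:s).
Foot heads: 2, 4, 6, 7, 8, 9.
Primary stress on the leftmost head = syllable 2.
Secondary stress on 4, 6, 7, 8, 9: pi.ˈli:.ne.ˌpi:l.fe.ˌsu:k.ˌfum.ˌmul.ˌsa:s.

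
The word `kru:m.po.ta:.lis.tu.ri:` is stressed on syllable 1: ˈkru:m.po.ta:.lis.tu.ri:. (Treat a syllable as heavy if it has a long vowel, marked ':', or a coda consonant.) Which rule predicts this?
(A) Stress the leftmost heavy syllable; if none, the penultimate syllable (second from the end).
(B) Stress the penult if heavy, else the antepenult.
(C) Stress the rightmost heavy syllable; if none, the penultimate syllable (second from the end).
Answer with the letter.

A

Rule A → syllable 1 ✓.
Rule B → syllable 4 (observed: 1).
Rule C → syllable 6 (observed: 1).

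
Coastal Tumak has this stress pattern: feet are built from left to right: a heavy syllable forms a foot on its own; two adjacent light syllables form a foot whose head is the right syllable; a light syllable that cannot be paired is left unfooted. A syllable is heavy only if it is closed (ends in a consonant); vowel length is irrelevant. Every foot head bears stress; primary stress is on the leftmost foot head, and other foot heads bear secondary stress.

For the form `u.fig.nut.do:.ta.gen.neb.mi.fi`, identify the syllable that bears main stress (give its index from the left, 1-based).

Weights: 1 u L, 2 fig H, 3 nut H, 4 do: L, 5 ta L, 6 gen H, 7 neb H, 8 mi L, 9 fi L.
Parse left to right (heavy = foot alone; LL = one foot; stranded L unfooted): u (ˈfig) (ˈnut) (do:.ˈta) (ˈgen) (ˈneb) (mi.ˈfi).
Foot heads: 2, 3, 5, 6, 7, 9.
Primary stress on the leftmost head = syllable 2.
Primary stress: syllable 2 → u.ˈfig.nut.do:.ta.gen.neb.mi.fi.

2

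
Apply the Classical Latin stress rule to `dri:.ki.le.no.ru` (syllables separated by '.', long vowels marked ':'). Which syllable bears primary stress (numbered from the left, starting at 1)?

Classical Latin: stress the penult if heavy (long vowel or closed), else the antepenult.
Weights: 3 le L, 4 no L, 5 ru L.
The penult (syllable 4, no) is light, so stress falls on the antepenult (syllable 3, le).
Stress on syllable 3: dri:.ki.ˈle.no.ru.

3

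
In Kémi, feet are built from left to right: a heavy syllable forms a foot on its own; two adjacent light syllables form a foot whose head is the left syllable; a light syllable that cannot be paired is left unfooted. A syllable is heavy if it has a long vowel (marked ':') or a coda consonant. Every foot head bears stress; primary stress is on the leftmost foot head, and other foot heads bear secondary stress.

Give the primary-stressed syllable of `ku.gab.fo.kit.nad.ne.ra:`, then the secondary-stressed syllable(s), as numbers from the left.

primary 2, secondary 4, 5, 7

Weights: 1 ku L, 2 gab H, 3 fo L, 4 kit H, 5 nad H, 6 ne L, 7 ra: H.
Parse left to right (heavy = foot alone; LL = one foot; stranded L unfooted): ku (ˈgab) fo (ˈkit) (ˈnad) ne (ˈra:).
Foot heads: 2, 4, 5, 7.
Primary stress on the leftmost head = syllable 2.
Secondary stress on 4, 5, 7: ku.ˈgab.fo.ˌkit.ˌnad.ne.ˌra:.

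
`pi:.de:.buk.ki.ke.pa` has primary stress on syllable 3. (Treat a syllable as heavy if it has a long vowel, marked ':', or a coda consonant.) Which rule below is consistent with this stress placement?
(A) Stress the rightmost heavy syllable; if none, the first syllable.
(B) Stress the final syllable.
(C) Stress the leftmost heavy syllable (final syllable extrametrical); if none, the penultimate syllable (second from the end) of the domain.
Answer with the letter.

A

Rule A → syllable 3 ✓.
Rule B → syllable 6 (observed: 3).
Rule C → syllable 1 (observed: 3).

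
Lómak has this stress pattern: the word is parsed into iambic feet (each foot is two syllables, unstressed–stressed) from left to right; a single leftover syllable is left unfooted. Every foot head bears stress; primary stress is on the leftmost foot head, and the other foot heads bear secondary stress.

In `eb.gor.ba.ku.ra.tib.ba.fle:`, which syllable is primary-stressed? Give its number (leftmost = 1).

Parse left to right into iambic (σˈσ) feet: (eb.ˈgor) (ba.ˈku) (ra.ˈtib) (ba.ˈfle:).
Foot heads (stressed positions): 2, 4, 6, 8.
End Rule Leftmost: primary stress on the leftmost head = syllable 2.
Primary stress: syllable 2 → eb.ˈgor.ba.ku.ra.tib.ba.fle:.

2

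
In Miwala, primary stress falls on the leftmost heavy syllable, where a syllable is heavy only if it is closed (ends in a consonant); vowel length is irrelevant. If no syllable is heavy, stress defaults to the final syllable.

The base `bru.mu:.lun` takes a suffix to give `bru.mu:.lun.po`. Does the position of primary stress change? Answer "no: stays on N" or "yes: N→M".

Base `bru.mu:.lun` (3 syllables):
  Weights: 1 bru L, 2 mu: L, 3 lun H.
  Heavy syllables in the domain: 3. The leftmost is syllable 3 (lun).
  → primary stress on syllable 3.
Suffixed `bru.mu:.lun.po` (4 syllables):
  Weights: 1 bru L, 2 mu: L, 3 lun H, 4 po L.
  Heavy syllables in the domain: 3. The leftmost is syllable 3 (lun).
  → primary stress on syllable 3.

no: stays on 3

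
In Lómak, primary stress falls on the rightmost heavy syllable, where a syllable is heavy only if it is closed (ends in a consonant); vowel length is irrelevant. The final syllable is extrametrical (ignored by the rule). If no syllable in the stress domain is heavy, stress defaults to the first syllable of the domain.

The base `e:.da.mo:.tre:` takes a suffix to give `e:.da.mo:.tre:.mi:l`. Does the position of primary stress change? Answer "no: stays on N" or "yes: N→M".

no: stays on 1

Base `e:.da.mo:.tre:` (4 syllables):
  The final syllable (4, tre:) is extrametrical; the stress domain is syllables 1–3.
  Weights: 1 e: L, 2 da L, 3 mo: L.
  No heavy syllable in the domain; default to the first syllable of the domain = syllable 1.
  → primary stress on syllable 1.
Suffixed `e:.da.mo:.tre:.mi:l` (5 syllables):
  The final syllable (5, mi:l) is extrametrical; the stress domain is syllables 1–4.
  Weights: 1 e: L, 2 da L, 3 mo: L, 4 tre: L.
  No heavy syllable in the domain; default to the first syllable of the domain = syllable 1.
  → primary stress on syllable 1.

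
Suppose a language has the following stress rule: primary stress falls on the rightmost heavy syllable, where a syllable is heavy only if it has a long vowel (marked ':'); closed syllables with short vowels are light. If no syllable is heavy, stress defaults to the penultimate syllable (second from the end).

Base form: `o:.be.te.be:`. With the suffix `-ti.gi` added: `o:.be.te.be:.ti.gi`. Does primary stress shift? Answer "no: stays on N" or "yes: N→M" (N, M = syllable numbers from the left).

Base `o:.be.te.be:` (4 syllables):
  Weights: 1 o: H, 2 be L, 3 te L, 4 be: H.
  Heavy syllables in the domain: 1, 4. The rightmost is syllable 4 (be:).
  → primary stress on syllable 4.
Suffixed `o:.be.te.be:.ti.gi` (6 syllables):
  Weights: 1 o: H, 2 be L, 3 te L, 4 be: H, 5 ti L, 6 gi L.
  Heavy syllables in the domain: 1, 4. The rightmost is syllable 4 (be:).
  → primary stress on syllable 4.

no: stays on 4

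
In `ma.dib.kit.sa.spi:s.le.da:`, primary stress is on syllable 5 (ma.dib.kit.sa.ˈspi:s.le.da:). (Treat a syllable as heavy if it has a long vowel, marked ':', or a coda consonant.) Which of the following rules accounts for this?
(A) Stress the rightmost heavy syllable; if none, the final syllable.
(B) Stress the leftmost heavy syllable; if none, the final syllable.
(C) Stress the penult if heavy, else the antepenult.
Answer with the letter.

C

Rule A → syllable 7 (observed: 5).
Rule B → syllable 2 (observed: 5).
Rule C → syllable 5 ✓.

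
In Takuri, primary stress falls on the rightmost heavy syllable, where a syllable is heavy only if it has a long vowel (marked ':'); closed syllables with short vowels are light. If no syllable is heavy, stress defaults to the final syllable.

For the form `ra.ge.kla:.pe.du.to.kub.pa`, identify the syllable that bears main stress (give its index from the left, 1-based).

3

Weights: 1 ra L, 2 ge L, 3 kla: H, 4 pe L, 5 du L, 6 to L, 7 kub L, 8 pa L.
Heavy syllables in the domain: 3. The rightmost is syllable 3 (kla:).
Primary stress: syllable 3 → ra.ge.ˈkla:.pe.du.to.kub.pa.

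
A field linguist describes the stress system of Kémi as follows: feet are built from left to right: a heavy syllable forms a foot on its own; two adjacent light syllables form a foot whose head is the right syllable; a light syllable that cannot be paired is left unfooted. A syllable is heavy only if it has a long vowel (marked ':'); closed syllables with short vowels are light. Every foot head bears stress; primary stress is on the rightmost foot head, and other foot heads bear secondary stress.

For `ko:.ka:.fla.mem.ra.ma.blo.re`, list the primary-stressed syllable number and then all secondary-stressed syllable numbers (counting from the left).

Weights: 1 ko: H, 2 ka: H, 3 fla L, 4 mem L, 5 ra L, 6 ma L, 7 blo L, 8 re L.
Parse left to right (heavy = foot alone; LL = one foot; stranded L unfooted): (ˈko:) (ˈka:) (fla.ˈmem) (ra.ˈma) (blo.ˈre).
Foot heads: 1, 2, 4, 6, 8.
Primary stress on the rightmost head = syllable 8.
Secondary stress on 1, 2, 4, 6: ˌko:.ˌka:.fla.ˌmem.ra.ˌma.blo.ˈre.

primary 8, secondary 1, 2, 4, 6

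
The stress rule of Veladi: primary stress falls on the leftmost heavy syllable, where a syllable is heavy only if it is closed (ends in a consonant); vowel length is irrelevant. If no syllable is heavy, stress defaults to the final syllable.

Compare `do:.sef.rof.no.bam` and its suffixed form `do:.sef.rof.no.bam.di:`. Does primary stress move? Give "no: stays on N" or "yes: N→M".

Base `do:.sef.rof.no.bam` (5 syllables):
  Weights: 1 do: L, 2 sef H, 3 rof H, 4 no L, 5 bam H.
  Heavy syllables in the domain: 2, 3, 5. The leftmost is syllable 2 (sef).
  → primary stress on syllable 2.
Suffixed `do:.sef.rof.no.bam.di:` (6 syllables):
  Weights: 1 do: L, 2 sef H, 3 rof H, 4 no L, 5 bam H, 6 di: L.
  Heavy syllables in the domain: 2, 3, 5. The leftmost is syllable 2 (sef).
  → primary stress on syllable 2.

no: stays on 2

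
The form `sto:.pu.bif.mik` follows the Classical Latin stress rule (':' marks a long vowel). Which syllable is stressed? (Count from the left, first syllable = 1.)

Classical Latin: stress the penult if heavy (long vowel or closed), else the antepenult.
Weights: 2 pu L, 3 bif H, 4 mik H.
The penult (syllable 3, bif) is heavy, so it takes stress.
Stress on syllable 3: sto:.pu.ˈbif.mik.

3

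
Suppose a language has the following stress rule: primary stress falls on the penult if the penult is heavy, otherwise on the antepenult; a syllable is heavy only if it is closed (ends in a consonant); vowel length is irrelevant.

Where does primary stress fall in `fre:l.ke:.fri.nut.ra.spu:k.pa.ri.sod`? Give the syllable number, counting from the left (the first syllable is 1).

7

Weights: 7 pa L, 8 ri L, 9 sod H.
The penult (syllable 8, ri) is light, so stress falls on the antepenult (syllable 7, pa).
Primary stress: syllable 7 → fre:l.ke:.fri.nut.ra.spu:k.ˈpa.ri.sod.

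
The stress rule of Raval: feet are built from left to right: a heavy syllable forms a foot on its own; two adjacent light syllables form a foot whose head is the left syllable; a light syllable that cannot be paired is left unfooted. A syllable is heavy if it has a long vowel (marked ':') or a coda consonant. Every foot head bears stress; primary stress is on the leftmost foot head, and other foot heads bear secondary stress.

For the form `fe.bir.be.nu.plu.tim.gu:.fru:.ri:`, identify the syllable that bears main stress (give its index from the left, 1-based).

2

Weights: 1 fe L, 2 bir H, 3 be L, 4 nu L, 5 plu L, 6 tim H, 7 gu: H, 8 fru: H, 9 ri: H.
Parse left to right (heavy = foot alone; LL = one foot; stranded L unfooted): fe (ˈbir) (ˈbe.nu) plu (ˈtim) (ˈgu:) (ˈfru:) (ˈri:).
Foot heads: 2, 3, 6, 7, 8, 9.
Primary stress on the leftmost head = syllable 2.
Primary stress: syllable 2 → fe.ˈbir.be.nu.plu.tim.gu:.fru:.ri:.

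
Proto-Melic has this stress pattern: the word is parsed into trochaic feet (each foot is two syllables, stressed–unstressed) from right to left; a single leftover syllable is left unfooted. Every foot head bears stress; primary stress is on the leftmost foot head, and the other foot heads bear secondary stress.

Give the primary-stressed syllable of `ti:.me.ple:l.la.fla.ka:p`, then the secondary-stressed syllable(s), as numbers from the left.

Parse right to left into trochaic (ˈσσ) feet: (ˈti:.me) (ˈple:l.la) (ˈfla.ka:p).
Foot heads (stressed positions): 1, 3, 5.
End Rule Leftmost: primary stress on the leftmost head = syllable 1.
Secondary stress on 3, 5: ˈti:.me.ˌple:l.la.ˌfla.ka:p.

primary 1, secondary 3, 5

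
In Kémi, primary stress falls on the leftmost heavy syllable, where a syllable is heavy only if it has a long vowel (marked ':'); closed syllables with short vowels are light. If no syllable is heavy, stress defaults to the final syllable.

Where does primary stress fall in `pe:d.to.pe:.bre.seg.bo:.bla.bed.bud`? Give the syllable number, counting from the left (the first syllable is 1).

Weights: 1 pe:d H, 2 to L, 3 pe: H, 4 bre L, 5 seg L, 6 bo: H, 7 bla L, 8 bed L, 9 bud L.
Heavy syllables in the domain: 1, 3, 6. The leftmost is syllable 1 (pe:d).
Primary stress: syllable 1 → ˈpe:d.to.pe:.bre.seg.bo:.bla.bed.bud.

1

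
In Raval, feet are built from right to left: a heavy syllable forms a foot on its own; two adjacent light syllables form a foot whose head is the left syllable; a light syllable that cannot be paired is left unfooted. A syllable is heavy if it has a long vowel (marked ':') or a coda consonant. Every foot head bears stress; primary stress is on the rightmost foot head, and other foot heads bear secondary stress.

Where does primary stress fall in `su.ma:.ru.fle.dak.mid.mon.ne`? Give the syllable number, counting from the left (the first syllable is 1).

7

Weights: 1 su L, 2 ma: H, 3 ru L, 4 fle L, 5 dak H, 6 mid H, 7 mon H, 8 ne L.
Parse right to left (heavy = foot alone; LL = one foot; stranded L unfooted): su (ˈma:) (ˈru.fle) (ˈdak) (ˈmid) (ˈmon) ne.
Foot heads: 2, 3, 5, 6, 7.
Primary stress on the rightmost head = syllable 7.
Primary stress: syllable 7 → su.ma:.ru.fle.dak.mid.ˈmon.ne.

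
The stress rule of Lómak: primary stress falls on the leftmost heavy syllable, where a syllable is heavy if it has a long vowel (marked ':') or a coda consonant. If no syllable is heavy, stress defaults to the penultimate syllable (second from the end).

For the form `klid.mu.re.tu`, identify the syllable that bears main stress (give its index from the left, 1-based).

Weights: 1 klid H, 2 mu L, 3 re L, 4 tu L.
Heavy syllables in the domain: 1. The leftmost is syllable 1 (klid).
Primary stress: syllable 1 → ˈklid.mu.re.tu.

1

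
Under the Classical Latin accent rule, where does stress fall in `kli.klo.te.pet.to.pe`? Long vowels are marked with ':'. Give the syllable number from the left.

4

Classical Latin: stress the penult if heavy (long vowel or closed), else the antepenult.
Weights: 4 pet H, 5 to L, 6 pe L.
The penult (syllable 5, to) is light, so stress falls on the antepenult (syllable 4, pet).
Stress on syllable 4: kli.klo.te.ˈpet.to.pe.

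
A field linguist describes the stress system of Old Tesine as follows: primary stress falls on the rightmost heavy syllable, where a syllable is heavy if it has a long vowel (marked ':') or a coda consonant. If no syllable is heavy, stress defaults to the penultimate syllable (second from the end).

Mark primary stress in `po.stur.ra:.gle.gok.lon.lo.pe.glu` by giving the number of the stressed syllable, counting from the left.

6

Weights: 1 po L, 2 stur H, 3 ra: H, 4 gle L, 5 gok H, 6 lon H, 7 lo L, 8 pe L, 9 glu L.
Heavy syllables in the domain: 2, 3, 5, 6. The rightmost is syllable 6 (lon).
Primary stress: syllable 6 → po.stur.ra:.gle.gok.ˈlon.lo.pe.glu.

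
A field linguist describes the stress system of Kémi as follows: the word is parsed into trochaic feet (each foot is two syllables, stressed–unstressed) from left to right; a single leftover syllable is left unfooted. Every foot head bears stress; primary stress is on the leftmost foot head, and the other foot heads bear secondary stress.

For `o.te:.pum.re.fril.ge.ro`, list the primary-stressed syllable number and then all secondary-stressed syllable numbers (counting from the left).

primary 1, secondary 3, 5

Parse left to right into trochaic (ˈσσ) feet: (ˈo.te:) (ˈpum.re) (ˈfril.ge) ro. Syllable 7 is left unfooted.
Foot heads (stressed positions): 1, 3, 5.
End Rule Leftmost: primary stress on the leftmost head = syllable 1.
Secondary stress on 3, 5: ˈo.te:.ˌpum.re.ˌfril.ge.ro.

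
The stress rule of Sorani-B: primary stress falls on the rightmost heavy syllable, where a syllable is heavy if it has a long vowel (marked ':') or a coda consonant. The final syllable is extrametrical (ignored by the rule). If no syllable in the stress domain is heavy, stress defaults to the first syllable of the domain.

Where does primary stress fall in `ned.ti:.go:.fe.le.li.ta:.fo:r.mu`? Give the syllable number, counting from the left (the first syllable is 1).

The final syllable (9, mu) is extrametrical; the stress domain is syllables 1–8.
Weights: 1 ned H, 2 ti: H, 3 go: H, 4 fe L, 5 le L, 6 li L, 7 ta: H, 8 fo:r H.
Heavy syllables in the domain: 1, 2, 3, 7, 8. The rightmost is syllable 8 (fo:r).
Primary stress: syllable 8 → ned.ti:.go:.fe.le.li.ta:.ˈfo:r.mu.

8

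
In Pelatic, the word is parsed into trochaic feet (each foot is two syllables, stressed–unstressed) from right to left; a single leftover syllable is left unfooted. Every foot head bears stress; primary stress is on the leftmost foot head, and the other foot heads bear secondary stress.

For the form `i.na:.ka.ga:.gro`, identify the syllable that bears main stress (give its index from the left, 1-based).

2

Parse right to left into trochaic (ˈσσ) feet: i (ˈna:.ka) (ˈga:.gro). Syllable 1 is left unfooted.
Foot heads (stressed positions): 2, 4.
End Rule Leftmost: primary stress on the leftmost head = syllable 2.
Primary stress: syllable 2 → i.ˈna:.ka.ga:.gro.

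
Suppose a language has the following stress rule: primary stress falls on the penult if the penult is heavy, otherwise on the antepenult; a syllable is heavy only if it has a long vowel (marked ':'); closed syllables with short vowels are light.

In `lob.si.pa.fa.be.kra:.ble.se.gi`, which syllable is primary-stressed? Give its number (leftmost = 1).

Weights: 7 ble L, 8 se L, 9 gi L.
The penult (syllable 8, se) is light, so stress falls on the antepenult (syllable 7, ble).
Primary stress: syllable 7 → lob.si.pa.fa.be.kra:.ˈble.se.gi.

7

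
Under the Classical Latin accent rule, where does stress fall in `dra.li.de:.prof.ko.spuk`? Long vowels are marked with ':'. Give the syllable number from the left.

4

Classical Latin: stress the penult if heavy (long vowel or closed), else the antepenult.
Weights: 4 prof H, 5 ko L, 6 spuk H.
The penult (syllable 5, ko) is light, so stress falls on the antepenult (syllable 4, prof).
Stress on syllable 4: dra.li.de:.ˈprof.ko.spuk.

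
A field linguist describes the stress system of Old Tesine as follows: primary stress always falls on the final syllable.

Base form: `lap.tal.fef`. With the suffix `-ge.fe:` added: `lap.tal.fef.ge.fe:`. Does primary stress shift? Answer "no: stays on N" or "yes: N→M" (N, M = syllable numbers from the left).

Base `lap.tal.fef` (3 syllables):
  The word has 3 syllables; the final syllable is syllable 3 (fef).
  → primary stress on syllable 3.
Suffixed `lap.tal.fef.ge.fe:` (5 syllables):
  The word has 5 syllables; the final syllable is syllable 5 (fe:).
  → primary stress on syllable 5.

yes: 3→5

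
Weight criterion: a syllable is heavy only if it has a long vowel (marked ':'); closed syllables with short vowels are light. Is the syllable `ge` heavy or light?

light

`ge`: short vowel, open (no coda). Short vowel → light.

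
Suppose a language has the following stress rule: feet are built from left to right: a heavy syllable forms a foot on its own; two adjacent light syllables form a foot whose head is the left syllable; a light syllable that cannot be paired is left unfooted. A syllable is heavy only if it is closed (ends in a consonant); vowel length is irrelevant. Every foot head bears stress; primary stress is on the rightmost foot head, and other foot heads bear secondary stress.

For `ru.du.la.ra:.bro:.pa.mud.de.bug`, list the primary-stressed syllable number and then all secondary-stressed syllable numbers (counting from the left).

primary 9, secondary 1, 3, 5, 7

Weights: 1 ru L, 2 du L, 3 la L, 4 ra: L, 5 bro: L, 6 pa L, 7 mud H, 8 de L, 9 bug H.
Parse left to right (heavy = foot alone; LL = one foot; stranded L unfooted): (ˈru.du) (ˈla.ra:) (ˈbro:.pa) (ˈmud) de (ˈbug).
Foot heads: 1, 3, 5, 7, 9.
Primary stress on the rightmost head = syllable 9.
Secondary stress on 1, 3, 5, 7: ˌru.du.ˌla.ra:.ˌbro:.pa.ˌmud.de.ˈbug.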